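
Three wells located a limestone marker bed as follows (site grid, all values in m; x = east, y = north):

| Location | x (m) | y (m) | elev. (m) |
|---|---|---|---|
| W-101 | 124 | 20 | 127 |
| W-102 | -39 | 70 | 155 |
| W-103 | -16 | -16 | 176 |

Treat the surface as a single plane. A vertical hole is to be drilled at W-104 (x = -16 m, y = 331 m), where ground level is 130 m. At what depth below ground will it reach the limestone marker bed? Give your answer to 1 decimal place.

Let the plane be z = a·x + b·y + c.
W-102−W-101: −163a + 50b = 28;  W-103−W-101: −140a − 36b = 49.
Solving gives a = −0.26873, b = −0.31606.
Then c = 127 − a·124 − b·20 = 166.64.
At (-16, 331): z_contact = 4.30 − 104.61 + 166.64 = 66.33 m.
Depth below ground = 130 − 66.33 = 63.7 m.

63.7 m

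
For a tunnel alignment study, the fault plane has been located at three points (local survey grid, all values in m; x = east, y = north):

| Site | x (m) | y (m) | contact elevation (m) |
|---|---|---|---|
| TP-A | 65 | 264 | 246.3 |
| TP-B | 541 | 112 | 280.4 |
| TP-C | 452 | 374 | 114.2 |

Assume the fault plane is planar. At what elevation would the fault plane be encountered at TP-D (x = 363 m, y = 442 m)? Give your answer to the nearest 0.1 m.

Let the plane be z = a·x + b·y + c.
TP-B−TP-A: 476a − 152b = 34.1;  TP-C−TP-A: 387a + 110b = −132.1.
Solving gives a = −0.14686, b = −0.68424.
Then c = 246.3 − a·65 − b·264 = 436.48.
At (363, 442): z = −53.3 − 302.4 + 436.48 = 80.7 m.

80.7 m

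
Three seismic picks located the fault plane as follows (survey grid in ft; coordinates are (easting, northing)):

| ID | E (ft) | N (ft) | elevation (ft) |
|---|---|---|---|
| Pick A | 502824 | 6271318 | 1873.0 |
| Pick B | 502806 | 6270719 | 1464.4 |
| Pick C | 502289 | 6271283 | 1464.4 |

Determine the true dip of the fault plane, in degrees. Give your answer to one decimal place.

Two edge vectors: Pick A→Pick B = (-18, -599, -408.6), Pick A→Pick C = (-535, -35, -408.6).
Normal n = (Pick A→Pick B) × (Pick A→Pick C) = (230450.4, 211246.2, -319835).
So ∂z/∂E = −n_x/n_z = 0.72053 and ∂z/∂N = −n_y/n_z = 0.66048.
Gradient magnitude |∇z| = √(a² + b²) = √(0.51916 + 0.43624) = 0.97745.
True dip = arctan(0.97745) = 44.3°, dipping toward SW (azimuth ≈ 227°).

44.3°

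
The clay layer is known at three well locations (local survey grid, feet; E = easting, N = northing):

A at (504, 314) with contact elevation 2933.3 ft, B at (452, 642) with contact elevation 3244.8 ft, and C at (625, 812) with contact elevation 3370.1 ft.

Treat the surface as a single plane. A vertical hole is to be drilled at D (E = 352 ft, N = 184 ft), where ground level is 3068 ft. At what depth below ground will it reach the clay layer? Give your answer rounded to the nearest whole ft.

227 ft

Let the plane be z = a·E + b·N + c.
B−A: −52a + 328b = 311.5;  C−A: 121a + 498b = 436.8.
Solving gives a = −0.18078, b = 0.92103.
Then c = 2933.3 − a·504 − b·314 = 2735.21.
At (352, 184): z_contact = −63.6 + 169.5 + 2735.21 = 2841.0 ft.
Depth below ground = 3068 − 2841.0 = 227 ft.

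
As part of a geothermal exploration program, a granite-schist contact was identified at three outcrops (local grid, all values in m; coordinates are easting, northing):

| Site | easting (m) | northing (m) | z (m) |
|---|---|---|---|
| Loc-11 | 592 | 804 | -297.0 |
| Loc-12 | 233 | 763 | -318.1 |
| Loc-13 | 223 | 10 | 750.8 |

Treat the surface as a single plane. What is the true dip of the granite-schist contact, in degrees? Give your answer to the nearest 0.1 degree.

55.2°

Two edge vectors: Loc-11→Loc-12 = (-359, -41, -21.1), Loc-11→Loc-13 = (-369, -794, 1047.8).
Normal n = (Loc-11→Loc-12) × (Loc-11→Loc-13) = (-59713.2, 383946.1, 269917).
So ∂z/∂easting = −n_x/n_z = 0.22123 and ∂z/∂northing = −n_y/n_z = −1.42246.
Gradient magnitude |∇z| = √(a² + b²) = √(0.04894 + 2.02339) = 1.43956.
True dip = arctan(1.43956) = 55.2°, dipping toward N (azimuth ≈ 351°).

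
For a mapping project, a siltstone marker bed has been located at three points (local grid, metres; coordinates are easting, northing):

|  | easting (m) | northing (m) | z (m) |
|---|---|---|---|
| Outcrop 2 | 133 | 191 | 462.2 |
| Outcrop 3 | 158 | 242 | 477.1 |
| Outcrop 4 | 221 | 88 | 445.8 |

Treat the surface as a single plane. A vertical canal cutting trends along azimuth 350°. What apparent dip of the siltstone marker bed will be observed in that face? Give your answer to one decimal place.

12.6°

Let the plane be z = a·easting + b·northing + c.
Outcrop 3−Outcrop 2: 25a + 51b = 14.9;  Outcrop 4−Outcrop 2: 88a − 103b = −16.4.
Solving gives a = 0.09887, b = 0.24369.
Unit vector along 350° is (sin 350°, cos 350°) = (-0.1736, 0.9848).
Slope in that direction = a·(-0.1736) + b·(0.9848) = 0.22282.
Apparent dip = arctan|0.22282| = 12.6° (true dip is 14.7°, so apparent ≤ true as expected).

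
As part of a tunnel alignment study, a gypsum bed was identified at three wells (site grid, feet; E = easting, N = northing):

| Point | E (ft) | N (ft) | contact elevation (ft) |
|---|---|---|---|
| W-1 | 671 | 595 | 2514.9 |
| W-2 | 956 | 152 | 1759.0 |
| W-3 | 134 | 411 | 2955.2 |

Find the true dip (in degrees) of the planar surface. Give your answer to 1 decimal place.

Let the plane be z = a·E + b·N + c.
W-2−W-1: 285a − 443b = −755.9;  W-3−W-1: −537a − 184b = 440.3.
Solving gives a = −1.15089, b = 0.96591.
Gradient magnitude |∇z| = √(a² + b²) = √(1.32454 + 0.93298) = 1.50250.
True dip = arctan(1.50250) = 56.4°, dipping toward SE (azimuth ≈ 130°).

56.4°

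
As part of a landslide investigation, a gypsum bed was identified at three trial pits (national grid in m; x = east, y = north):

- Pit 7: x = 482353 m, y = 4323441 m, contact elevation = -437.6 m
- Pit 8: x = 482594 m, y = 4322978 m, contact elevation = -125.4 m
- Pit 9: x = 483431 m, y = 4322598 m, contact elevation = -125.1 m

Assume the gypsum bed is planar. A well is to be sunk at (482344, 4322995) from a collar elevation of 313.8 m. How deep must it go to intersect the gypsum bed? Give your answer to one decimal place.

354.1 m

Let the plane be z = a·x + b·y + c.
Pit 8−Pit 7: 241a − 463b = 312.2;  Pit 9−Pit 7: 1078a − 843b = 312.5.
Solving gives a = −0.400394322, b = −0.882710651.
Then c = -437.6 − a·482353 − b·4323441 = 4009041.22.
At (482344, 4322995): z_contact = −193127.80 − 3815953.73 + 4009041.22 = -40.31 m.
Depth below ground = 313.8 − (-40.31) = 354.1 m.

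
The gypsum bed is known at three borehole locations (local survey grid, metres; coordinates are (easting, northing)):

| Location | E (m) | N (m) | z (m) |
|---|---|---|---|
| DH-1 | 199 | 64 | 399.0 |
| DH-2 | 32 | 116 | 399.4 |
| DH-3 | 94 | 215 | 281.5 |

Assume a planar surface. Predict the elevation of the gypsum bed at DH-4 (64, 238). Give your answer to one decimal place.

Two edge vectors: DH-1→DH-2 = (-167, 52, 0.4), DH-1→DH-3 = (-105, 151, -117.5).
Normal n = (DH-1→DH-2) × (DH-1→DH-3) = (-6170.4, -19664.5, -19757).
So ∂z/∂E = −n_x/n_z = −0.31231 and ∂z/∂N = −n_y/n_z = −0.99532.
Intercept c from DH-1: 399 + 62.15 + 63.70 = 524.85.
At (64, 238): z = −20.0 − 236.9 + 524.85 = 268.0 m.

268.0 m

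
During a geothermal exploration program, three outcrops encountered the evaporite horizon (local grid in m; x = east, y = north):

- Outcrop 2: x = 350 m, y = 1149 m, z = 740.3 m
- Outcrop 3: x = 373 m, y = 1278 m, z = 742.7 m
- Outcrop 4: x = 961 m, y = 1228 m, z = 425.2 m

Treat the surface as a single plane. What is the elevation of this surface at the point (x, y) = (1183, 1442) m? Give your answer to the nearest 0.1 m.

Let the plane be z = a·x + b·y + c.
Outcrop 3−Outcrop 2: 23a + 129b = 2.4;  Outcrop 4−Outcrop 2: 611a + 79b = −315.1.
Solving gives a = −0.530343, b = 0.113162.
Then c = 740.3 − a·350 − b·1149 = 795.90.
At (1183, 1442): z = −627.4 + 163.2 + 795.90 = 331.7 m.

331.7 m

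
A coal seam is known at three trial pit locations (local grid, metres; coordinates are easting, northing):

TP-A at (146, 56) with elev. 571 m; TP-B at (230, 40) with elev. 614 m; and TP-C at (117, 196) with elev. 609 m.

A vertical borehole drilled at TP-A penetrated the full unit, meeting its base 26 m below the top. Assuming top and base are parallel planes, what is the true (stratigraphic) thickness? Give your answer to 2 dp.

Let the plane be z = a·easting + b·northing + c.
TP-B−TP-A: 84a − 16b = 43;  TP-C−TP-A: −29a + 140b = 38.
Solving gives a = 0.58676, b = 0.39297.
|∇z| = √(a²+b²) = 0.70619, so dip δ = arctan(0.70619) = 35.23°.
True thickness = vertical thickness × cos δ = 26 × cos 35.23° = 21.24 m.

21.24 m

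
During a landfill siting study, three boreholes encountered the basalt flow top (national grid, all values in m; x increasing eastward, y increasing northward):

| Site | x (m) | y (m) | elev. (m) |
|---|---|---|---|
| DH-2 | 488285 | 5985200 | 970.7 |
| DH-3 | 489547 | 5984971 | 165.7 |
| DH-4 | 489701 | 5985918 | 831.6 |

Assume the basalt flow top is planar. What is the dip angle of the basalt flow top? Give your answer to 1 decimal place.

Two edge vectors: DH-2→DH-3 = (1262, -229, -805), DH-2→DH-4 = (1416, 718, -139.1).
Normal n = (DH-2→DH-3) × (DH-2→DH-4) = (609843.9, -964335.8, 1230380).
So ∂z/∂x = −n_x/n_z = −0.49565 and ∂z/∂y = −n_y/n_z = 0.78377.
Gradient magnitude |∇z| = √(a² + b²) = √(0.24567 + 0.61430) = 0.92735.
True dip = arctan(0.92735) = 42.8°, dipping toward SSE (azimuth ≈ 148°).

42.8°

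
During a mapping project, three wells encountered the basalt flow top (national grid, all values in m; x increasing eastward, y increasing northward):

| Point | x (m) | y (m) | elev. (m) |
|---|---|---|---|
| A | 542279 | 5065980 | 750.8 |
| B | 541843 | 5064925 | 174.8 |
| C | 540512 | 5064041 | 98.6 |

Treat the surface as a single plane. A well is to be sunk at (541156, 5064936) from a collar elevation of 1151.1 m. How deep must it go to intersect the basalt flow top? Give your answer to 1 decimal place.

679.2 m

Two edge vectors: A→B = (-436, -1055, -576), A→C = (-1767, -1939, -652.2).
Normal n = (A→B) × (A→C) = (-428793, 733432.8, -1018781).
So ∂z/∂x = −n_x/n_z = −0.420888297 and ∂z/∂y = −n_y/n_z = 0.719912130.
Intercept c from A: 750.8 + 228238.88 − 3647060.45 = −3418070.77.
At (541156, 5064936): z_contact = −227766.23 + 3646308.87 − 3418070.77 = 471.87 m.
Depth below ground = 1151.1 − 471.87 = 679.2 m.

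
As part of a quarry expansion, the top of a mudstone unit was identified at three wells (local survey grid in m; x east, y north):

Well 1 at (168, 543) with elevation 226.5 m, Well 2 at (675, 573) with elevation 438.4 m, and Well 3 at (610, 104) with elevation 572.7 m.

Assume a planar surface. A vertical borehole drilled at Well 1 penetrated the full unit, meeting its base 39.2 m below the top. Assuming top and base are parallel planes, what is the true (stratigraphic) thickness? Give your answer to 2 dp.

34.21 m

Two edge vectors: Well 1→Well 2 = (507, 30, 211.9), Well 1→Well 3 = (442, -439, 346.2).
Normal n = (Well 1→Well 2) × (Well 1→Well 3) = (103410.1, -81863.6, -235833).
So ∂z/∂x = −n_x/n_z = 0.43849 and ∂z/∂y = −n_y/n_z = −0.34713.
|∇z| = √(a²+b²) = 0.55926, so dip δ = arctan(0.55926) = 29.22°.
True thickness = vertical thickness × cos δ = 39.2 × cos 29.22° = 34.21 m.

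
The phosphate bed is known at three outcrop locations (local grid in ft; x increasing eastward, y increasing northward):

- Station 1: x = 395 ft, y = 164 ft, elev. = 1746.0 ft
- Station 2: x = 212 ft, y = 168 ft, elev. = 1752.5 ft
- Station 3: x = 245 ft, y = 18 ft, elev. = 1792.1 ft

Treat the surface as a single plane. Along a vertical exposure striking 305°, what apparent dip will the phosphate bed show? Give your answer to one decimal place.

7.0°

Two edge vectors: Station 1→Station 2 = (-183, 4, 6.5), Station 1→Station 3 = (-150, -146, 46.1).
Normal n = (Station 1→Station 2) × (Station 1→Station 3) = (1133.4, 7461.3, 27318).
So ∂z/∂x = −n_x/n_z = −0.04149 and ∂z/∂y = −n_y/n_z = −0.27313.
Unit vector along 305° is (sin 305°, cos 305°) = (-0.8192, 0.5736).
Slope in that direction = a·(-0.8192) + b·(0.5736) = −0.12267.
Apparent dip = arctan|0.12267| = 7.0° (true dip is 15.4°, so apparent ≤ true as expected).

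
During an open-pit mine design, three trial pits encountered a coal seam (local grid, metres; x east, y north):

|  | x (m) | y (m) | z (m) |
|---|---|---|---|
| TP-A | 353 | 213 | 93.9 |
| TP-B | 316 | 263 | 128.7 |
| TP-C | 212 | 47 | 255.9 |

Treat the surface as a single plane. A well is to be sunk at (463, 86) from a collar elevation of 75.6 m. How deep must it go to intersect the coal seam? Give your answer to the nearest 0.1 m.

Two edge vectors: TP-A→TP-B = (-37, 50, 34.8), TP-A→TP-C = (-141, -166, 162).
Normal n = (TP-A→TP-B) × (TP-A→TP-C) = (13876.8, 1087.2, 13192).
So ∂z/∂x = −n_x/n_z = −1.05191 and ∂z/∂y = −n_y/n_z = −0.08241.
Intercept c from TP-A: 93.9 + 371.32 + 17.55 = 482.78.
At (463, 86): z_contact = −487.03 − 7.09 + 482.78 = -11.34 m.
Depth below ground = 75.6 − (-11.34) = 86.9 m.

86.9 m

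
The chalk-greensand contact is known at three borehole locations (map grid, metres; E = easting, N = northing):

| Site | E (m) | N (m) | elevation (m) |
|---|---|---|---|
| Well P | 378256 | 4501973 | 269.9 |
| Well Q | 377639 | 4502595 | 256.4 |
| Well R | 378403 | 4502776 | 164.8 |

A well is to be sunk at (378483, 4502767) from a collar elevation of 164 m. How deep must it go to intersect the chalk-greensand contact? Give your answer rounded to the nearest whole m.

6 m

Two edge vectors: Well P→Well Q = (-617, 622, -13.5), Well P→Well R = (147, 803, -105.1).
Normal n = (Well P→Well Q) × (Well P→Well R) = (-54531.7, -66831.2, -586885).
So ∂z/∂E = −n_x/n_z = −0.09291718 and ∂z/∂N = −n_y/n_z = −0.11387444.
Intercept c from Well P: 269.9 + 35146.48 + 512659.65 = 548076.03.
At (378483, 4502767): z_contact = −35167.6 − 512750.1 + 548076.03 = 158.4 m.
Depth below ground = 164 − 158.4 = 6 m.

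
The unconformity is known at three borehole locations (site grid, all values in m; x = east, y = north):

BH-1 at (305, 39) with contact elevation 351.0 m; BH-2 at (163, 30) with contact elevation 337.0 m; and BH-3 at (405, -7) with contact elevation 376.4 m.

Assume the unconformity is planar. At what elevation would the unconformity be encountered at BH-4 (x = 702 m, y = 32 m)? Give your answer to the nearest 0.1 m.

Let the plane be z = a·x + b·y + c.
BH-2−BH-1: −142a − 9b = −14;  BH-3−BH-1: 100a − 46b = 25.4.
Solving gives a = 0.11741, b = −0.29693.
Then c = 351 − a·305 − b·39 = 326.77.
At (702, 32): z = 82.4 − 9.5 + 326.77 = 399.7 m.

399.7 m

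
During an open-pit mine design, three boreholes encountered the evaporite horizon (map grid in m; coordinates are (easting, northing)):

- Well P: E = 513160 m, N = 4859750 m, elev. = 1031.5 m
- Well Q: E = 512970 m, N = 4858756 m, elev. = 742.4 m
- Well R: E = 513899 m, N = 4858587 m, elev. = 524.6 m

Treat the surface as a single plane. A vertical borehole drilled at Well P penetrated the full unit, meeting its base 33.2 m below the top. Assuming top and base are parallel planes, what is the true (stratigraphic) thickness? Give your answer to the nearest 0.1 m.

Let the plane be z = a·E + b·N + c.
Well Q−Well P: −190a − 994b = −289.1;  Well R−Well P: 739a − 1163b = −506.9.
Solving gives a = −0.17544, b = 0.32438.
|∇z| = √(a²+b²) = 0.36878, so dip δ = arctan(0.36878) = 20.24°.
True thickness = vertical thickness × cos δ = 33.2 × cos 20.24° = 31.1 m.

31.1 m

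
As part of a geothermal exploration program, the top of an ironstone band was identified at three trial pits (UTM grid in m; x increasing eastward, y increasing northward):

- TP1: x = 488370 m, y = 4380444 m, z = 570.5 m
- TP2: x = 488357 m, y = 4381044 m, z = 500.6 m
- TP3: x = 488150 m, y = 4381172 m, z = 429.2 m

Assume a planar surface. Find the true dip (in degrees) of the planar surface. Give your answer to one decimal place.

Two edge vectors: TP1→TP2 = (-13, 600, -69.9), TP1→TP3 = (-220, 728, -141.3).
Normal n = (TP1→TP2) × (TP1→TP3) = (-33892.8, 13541.1, 122536).
So ∂z/∂x = −n_x/n_z = 0.27659 and ∂z/∂y = −n_y/n_z = −0.11051.
Gradient magnitude |∇z| = √(a² + b²) = √(0.07650 + 0.01221) = 0.29785.
True dip = arctan(0.29785) = 16.6°, dipping toward WNW (azimuth ≈ 292°).

16.6°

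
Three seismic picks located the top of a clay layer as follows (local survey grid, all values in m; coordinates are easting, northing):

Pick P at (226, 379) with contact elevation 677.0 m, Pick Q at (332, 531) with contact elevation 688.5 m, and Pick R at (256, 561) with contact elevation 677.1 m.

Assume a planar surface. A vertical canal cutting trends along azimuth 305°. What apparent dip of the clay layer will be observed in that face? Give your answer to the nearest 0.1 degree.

7.3°

Two edge vectors: Pick P→Pick Q = (106, 152, 11.5), Pick P→Pick R = (30, 182, 0.1).
Normal n = (Pick P→Pick Q) × (Pick P→Pick R) = (-2077.8, 334.4, 14732).
So ∂z/∂easting = −n_x/n_z = 0.14104 and ∂z/∂northing = −n_y/n_z = −0.02270.
Unit vector along 305° is (sin 305°, cos 305°) = (-0.8192, 0.5736).
Slope in that direction = a·(-0.8192) + b·(0.5736) = −0.12855.
Apparent dip = arctan|0.12855| = 7.3° (true dip is 8.1°, so apparent ≤ true as expected).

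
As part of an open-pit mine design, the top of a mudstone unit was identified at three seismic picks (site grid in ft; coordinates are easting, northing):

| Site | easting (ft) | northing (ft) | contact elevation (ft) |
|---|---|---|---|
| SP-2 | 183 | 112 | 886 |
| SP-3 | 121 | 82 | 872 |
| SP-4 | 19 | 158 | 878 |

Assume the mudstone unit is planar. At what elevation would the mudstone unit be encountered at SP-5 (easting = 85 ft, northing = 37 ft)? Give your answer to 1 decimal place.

857.5 ft

Two edge vectors: SP-2→SP-3 = (-62, -30, -14), SP-2→SP-4 = (-164, 46, -8).
Normal n = (SP-2→SP-3) × (SP-2→SP-4) = (884, 1800, -7772).
So ∂z/∂easting = −n_x/n_z = 0.11374 and ∂z/∂northing = −n_y/n_z = 0.23160.
Intercept c from SP-2: 886 − 20.81 − 25.94 = 839.25.
At (85, 37): z = 9.7 + 8.6 + 839.25 = 857.5 ft.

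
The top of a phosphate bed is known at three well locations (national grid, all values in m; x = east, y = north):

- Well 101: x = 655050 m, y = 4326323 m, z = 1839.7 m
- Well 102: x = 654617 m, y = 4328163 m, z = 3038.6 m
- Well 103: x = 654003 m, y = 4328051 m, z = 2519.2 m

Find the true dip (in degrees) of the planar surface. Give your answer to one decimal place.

47.0°

Two edge vectors: Well 101→Well 102 = (-433, 1840, 1198.9), Well 101→Well 103 = (-1047, 1728, 679.5).
Normal n = (Well 101→Well 102) × (Well 101→Well 103) = (-821419.2, -961024.8, 1178256).
So ∂z/∂x = −n_x/n_z = 0.69715 and ∂z/∂y = −n_y/n_z = 0.81563.
Gradient magnitude |∇z| = √(a² + b²) = √(0.48602 + 0.66526) = 1.07297.
True dip = arctan(1.07297) = 47.0°, dipping toward SW (azimuth ≈ 221°).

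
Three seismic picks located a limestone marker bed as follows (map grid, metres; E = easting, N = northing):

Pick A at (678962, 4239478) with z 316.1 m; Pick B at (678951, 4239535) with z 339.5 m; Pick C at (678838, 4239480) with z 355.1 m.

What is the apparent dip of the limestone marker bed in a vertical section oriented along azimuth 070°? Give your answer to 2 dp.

9.66°

Two edge vectors: Pick A→Pick B = (-11, 57, 23.4), Pick A→Pick C = (-124, 2, 39).
Normal n = (Pick A→Pick B) × (Pick A→Pick C) = (2176.2, -2472.6, 7046).
So ∂z/∂E = −n_x/n_z = −0.30886 and ∂z/∂N = −n_y/n_z = 0.35092.
Unit vector along 070° is (sin 70°, cos 70°) = (0.9397, 0.3420).
Slope in that direction = a·(0.9397) + b·(0.3420) = −0.17021.
Apparent dip = arctan|0.17021| = 9.66° (true dip is 25.1°, so apparent ≤ true as expected).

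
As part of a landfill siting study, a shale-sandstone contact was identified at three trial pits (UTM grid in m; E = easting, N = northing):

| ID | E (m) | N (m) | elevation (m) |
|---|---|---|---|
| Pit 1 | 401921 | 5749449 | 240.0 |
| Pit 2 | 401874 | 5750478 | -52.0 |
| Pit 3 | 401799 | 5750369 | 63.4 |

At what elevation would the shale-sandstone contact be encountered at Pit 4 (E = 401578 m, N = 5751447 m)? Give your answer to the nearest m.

Two edge vectors: Pit 1→Pit 2 = (-47, 1029, -292), Pit 1→Pit 3 = (-122, 920, -176.6).
Normal n = (Pit 1→Pit 2) × (Pit 1→Pit 3) = (86918.6, 27323.8, 82298).
So ∂z/∂E = −n_x/n_z = −1.05614474 and ∂z/∂N = −n_y/n_z = −0.33201050.
Intercept c from Pit 1: 240 + 424486.75 + 1908877.43 = 2333604.18.
At (401578, 5751447): z = −424124.5 − 1909540.8 + 2333604.18 = -61.1 m.

-61 m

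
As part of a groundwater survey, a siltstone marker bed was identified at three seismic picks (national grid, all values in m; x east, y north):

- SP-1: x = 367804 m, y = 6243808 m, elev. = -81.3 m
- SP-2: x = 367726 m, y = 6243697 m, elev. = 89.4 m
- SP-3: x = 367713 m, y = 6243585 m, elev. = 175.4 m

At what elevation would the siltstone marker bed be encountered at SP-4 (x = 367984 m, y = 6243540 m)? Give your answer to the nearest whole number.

Two edge vectors: SP-1→SP-2 = (-78, -111, 170.7), SP-1→SP-3 = (-91, -223, 256.7).
Normal n = (SP-1→SP-2) × (SP-1→SP-3) = (9572.4, 4488.9, 7293).
So ∂z/∂x = −n_x/n_z = −1.31254628 and ∂z/∂y = −n_y/n_z = −0.61550802.
Intercept c from SP-1: -81.3 + 482759.77 + 3843113.91 = 4325792.38.
At (367984, 6243540): z = −482996.0 − 3842949.0 + 4325792.38 = -152.6 m.

-153 m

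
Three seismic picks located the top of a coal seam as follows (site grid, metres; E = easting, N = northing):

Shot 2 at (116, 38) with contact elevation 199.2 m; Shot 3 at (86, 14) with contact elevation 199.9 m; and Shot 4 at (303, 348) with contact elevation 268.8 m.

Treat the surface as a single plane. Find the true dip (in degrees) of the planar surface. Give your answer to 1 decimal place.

31.2°

Let the plane be z = a·E + b·N + c.
Shot 3−Shot 2: −30a − 24b = 0.7;  Shot 4−Shot 2: 187a + 310b = 69.6.
Solving gives a = −0.39223, b = 0.46112.
Gradient magnitude |∇z| = √(a² + b²) = √(0.15384 + 0.21263) = 0.60537.
True dip = arctan(0.60537) = 31.2°, dipping toward SE (azimuth ≈ 140°).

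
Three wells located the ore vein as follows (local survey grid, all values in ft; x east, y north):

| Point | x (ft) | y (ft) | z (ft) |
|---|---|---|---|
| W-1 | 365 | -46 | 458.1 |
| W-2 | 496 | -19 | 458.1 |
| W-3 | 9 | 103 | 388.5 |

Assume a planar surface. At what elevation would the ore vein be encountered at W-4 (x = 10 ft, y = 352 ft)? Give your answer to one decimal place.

Two edge vectors: W-1→W-2 = (131, 27, 0), W-1→W-3 = (-356, 149, -69.6).
Normal n = (W-1→W-2) × (W-1→W-3) = (-1879.2, 9117.6, 29131).
So ∂z/∂x = −n_x/n_z = 0.06451 and ∂z/∂y = −n_y/n_z = −0.31299.
Intercept c from W-1: 458.1 − 23.55 − 14.40 = 420.16.
At (10, 352): z = 0.6 − 110.2 + 420.16 = 310.6 ft.

310.6 ft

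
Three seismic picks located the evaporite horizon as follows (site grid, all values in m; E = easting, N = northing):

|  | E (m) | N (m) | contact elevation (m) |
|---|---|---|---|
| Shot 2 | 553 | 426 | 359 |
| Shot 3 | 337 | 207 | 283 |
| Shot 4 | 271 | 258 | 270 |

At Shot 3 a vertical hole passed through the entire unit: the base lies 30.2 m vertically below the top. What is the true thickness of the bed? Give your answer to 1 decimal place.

29.1 m

Two edge vectors: Shot 2→Shot 3 = (-216, -219, -76), Shot 2→Shot 4 = (-282, -168, -89).
Normal n = (Shot 2→Shot 3) × (Shot 2→Shot 4) = (6723, 2208, -25470).
So ∂z/∂E = −n_x/n_z = 0.26396 and ∂z/∂N = −n_y/n_z = 0.08669.
|∇z| = √(a²+b²) = 0.27783, so dip δ = arctan(0.27783) = 15.53°.
True thickness = vertical thickness × cos δ = 30.2 × cos 15.53° = 29.1 m.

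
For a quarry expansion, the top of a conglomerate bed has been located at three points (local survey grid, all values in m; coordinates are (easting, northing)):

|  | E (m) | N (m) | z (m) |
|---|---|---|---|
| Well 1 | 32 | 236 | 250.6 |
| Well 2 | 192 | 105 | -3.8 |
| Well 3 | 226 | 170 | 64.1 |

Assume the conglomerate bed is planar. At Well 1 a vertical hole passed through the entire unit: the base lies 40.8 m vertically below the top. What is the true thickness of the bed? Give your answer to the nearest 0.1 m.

Two edge vectors: Well 1→Well 2 = (160, -131, -254.4), Well 1→Well 3 = (194, -66, -186.5).
Normal n = (Well 1→Well 2) × (Well 1→Well 3) = (7641.1, -19513.6, 14854).
So ∂z/∂E = −n_x/n_z = −0.51441 and ∂z/∂N = −n_y/n_z = 1.31369.
|∇z| = √(a²+b²) = 1.41082, so dip δ = arctan(1.41082) = 54.67°.
True thickness = vertical thickness × cos δ = 40.8 × cos 54.67° = 23.6 m.

23.6 m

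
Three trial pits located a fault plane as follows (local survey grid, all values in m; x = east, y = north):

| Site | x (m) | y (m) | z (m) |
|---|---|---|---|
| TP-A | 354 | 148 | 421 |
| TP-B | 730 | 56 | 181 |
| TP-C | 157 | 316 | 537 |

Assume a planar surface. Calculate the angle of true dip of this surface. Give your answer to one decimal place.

33.6°

Two edge vectors: TP-A→TP-B = (376, -92, -240), TP-A→TP-C = (-197, 168, 116).
Normal n = (TP-A→TP-B) × (TP-A→TP-C) = (29648, 3664, 45044).
So ∂z/∂x = −n_x/n_z = −0.65820 and ∂z/∂y = −n_y/n_z = −0.08134.
Gradient magnitude |∇z| = √(a² + b²) = √(0.43323 + 0.00662) = 0.66321.
True dip = arctan(0.66321) = 33.6°, dipping toward E (azimuth ≈ 083°).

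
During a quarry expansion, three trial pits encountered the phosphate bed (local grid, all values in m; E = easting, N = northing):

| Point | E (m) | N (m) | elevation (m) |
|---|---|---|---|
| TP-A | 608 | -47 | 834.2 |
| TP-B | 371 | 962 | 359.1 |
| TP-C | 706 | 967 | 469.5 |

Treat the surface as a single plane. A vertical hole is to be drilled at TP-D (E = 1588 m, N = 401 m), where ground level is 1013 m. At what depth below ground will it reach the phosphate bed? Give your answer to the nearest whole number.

26 m

Two edge vectors: TP-A→TP-B = (-237, 1009, -475.1), TP-A→TP-C = (98, 1014, -364.7).
Normal n = (TP-A→TP-B) × (TP-A→TP-C) = (113769.1, -132993.7, -339200).
So ∂z/∂E = −n_x/n_z = 0.33540 and ∂z/∂N = −n_y/n_z = −0.39208.
Intercept c from TP-A: 834.2 − 203.93 − 18.43 = 611.85.
At (1588, 401): z_contact = 532.6 − 157.2 + 611.85 = 987.2 m.
Depth below ground = 1013 − 987.2 = 26 m.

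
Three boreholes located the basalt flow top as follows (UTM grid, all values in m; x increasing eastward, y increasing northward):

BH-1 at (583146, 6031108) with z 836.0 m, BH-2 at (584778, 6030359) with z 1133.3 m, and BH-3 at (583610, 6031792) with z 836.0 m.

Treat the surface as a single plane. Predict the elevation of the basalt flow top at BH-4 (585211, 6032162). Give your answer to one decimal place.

1023.5 m

Two edge vectors: BH-1→BH-2 = (1632, -749, 297.3), BH-1→BH-3 = (464, 684, 0).
Normal n = (BH-1→BH-2) × (BH-1→BH-3) = (-203353.2, 137947.2, 1463824).
So ∂z/∂x = −n_x/n_z = 0.138919160 and ∂z/∂y = −n_y/n_z = −0.094237559.
Intercept c from BH-1: 836 − 81010.15 + 568356.89 = 488182.74.
At (585211, 6032162): z = 81297.0 − 568456.2 + 488182.74 = 1023.5 m.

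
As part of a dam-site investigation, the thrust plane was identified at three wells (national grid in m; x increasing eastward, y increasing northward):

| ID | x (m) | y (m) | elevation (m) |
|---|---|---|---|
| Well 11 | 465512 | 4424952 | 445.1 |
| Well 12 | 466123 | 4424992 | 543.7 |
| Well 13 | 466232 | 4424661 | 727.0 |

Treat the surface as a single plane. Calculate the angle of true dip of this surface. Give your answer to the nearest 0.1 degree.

Two edge vectors: Well 11→Well 12 = (611, 40, 98.6), Well 11→Well 13 = (720, -291, 281.9).
Normal n = (Well 11→Well 12) × (Well 11→Well 13) = (39968.6, -101248.9, -206601).
So ∂z/∂x = −n_x/n_z = 0.19346 and ∂z/∂y = −n_y/n_z = −0.49007.
Gradient magnitude |∇z| = √(a² + b²) = √(0.03743 + 0.24017) = 0.52687.
True dip = arctan(0.52687) = 27.8°, dipping toward NNW (azimuth ≈ 338°).

27.8°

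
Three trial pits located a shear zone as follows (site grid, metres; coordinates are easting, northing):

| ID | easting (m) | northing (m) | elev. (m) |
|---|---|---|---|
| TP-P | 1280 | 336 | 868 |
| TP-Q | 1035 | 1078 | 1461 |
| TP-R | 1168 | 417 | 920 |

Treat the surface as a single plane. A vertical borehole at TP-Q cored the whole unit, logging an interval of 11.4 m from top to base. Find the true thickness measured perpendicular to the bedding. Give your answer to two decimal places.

8.64 m

Let the plane be z = a·easting + b·northing + c.
TP-Q−TP-P: −245a + 742b = 593;  TP-R−TP-P: −112a + 81b = 52.
Solving gives a = 0.14937, b = 0.84851.
|∇z| = √(a²+b²) = 0.86156, so dip δ = arctan(0.86156) = 40.75°.
True thickness = vertical thickness × cos δ = 11.4 × cos 40.75° = 8.64 m.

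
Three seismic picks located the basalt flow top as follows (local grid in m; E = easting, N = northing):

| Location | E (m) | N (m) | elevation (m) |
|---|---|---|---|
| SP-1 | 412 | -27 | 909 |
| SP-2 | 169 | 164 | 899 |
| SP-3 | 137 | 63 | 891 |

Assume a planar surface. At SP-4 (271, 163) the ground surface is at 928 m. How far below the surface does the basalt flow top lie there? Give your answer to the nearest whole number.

Two edge vectors: SP-1→SP-2 = (-243, 191, -10), SP-1→SP-3 = (-275, 90, -18).
Normal n = (SP-1→SP-2) × (SP-1→SP-3) = (-2538, -1624, 30655).
So ∂z/∂E = −n_x/n_z = 0.08279 and ∂z/∂N = −n_y/n_z = 0.05298.
Intercept c from SP-1: 909 − 34.11 + 1.43 = 876.32.
At (271, 163): z_contact = 22.4 + 8.6 + 876.32 = 907.4 m.
Depth below ground = 928 − 907.4 = 21 m.

21 m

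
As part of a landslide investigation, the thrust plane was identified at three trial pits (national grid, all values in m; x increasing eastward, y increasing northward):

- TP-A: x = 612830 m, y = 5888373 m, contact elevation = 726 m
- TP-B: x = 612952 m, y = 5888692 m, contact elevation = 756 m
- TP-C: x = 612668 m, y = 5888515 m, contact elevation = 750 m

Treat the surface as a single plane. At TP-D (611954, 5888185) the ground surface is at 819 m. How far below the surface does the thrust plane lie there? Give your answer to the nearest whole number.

71 m

Let the plane be z = a·x + b·y + c.
TP-B−TP-A: 122a + 319b = 30;  TP-C−TP-A: −162a + 142b = 24.
Solving gives a = −0.04921596, b = 0.11286629.
Then c = 726 − a·612830 − b·5888373 = −633711.82.
At (611954, 5888185): z_contact = −30117.9 + 664577.6 − 633711.82 = 747.9 m.
Depth below ground = 819 − 747.9 = 71 m.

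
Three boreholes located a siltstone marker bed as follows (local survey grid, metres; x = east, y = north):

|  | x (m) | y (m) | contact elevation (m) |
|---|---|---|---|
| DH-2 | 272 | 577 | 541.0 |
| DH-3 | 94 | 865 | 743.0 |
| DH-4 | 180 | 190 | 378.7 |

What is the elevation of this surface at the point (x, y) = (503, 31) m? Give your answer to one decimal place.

Two edge vectors: DH-2→DH-3 = (-178, 288, 202), DH-2→DH-4 = (-92, -387, -162.3).
Normal n = (DH-2→DH-3) × (DH-2→DH-4) = (31431.6, -47473.4, 95382).
So ∂z/∂x = −n_x/n_z = −0.32953 and ∂z/∂y = −n_y/n_z = 0.49772.
Intercept c from DH-2: 541 + 89.63 − 287.18 = 343.45.
At (503, 31): z = −165.8 + 15.4 + 343.45 = 193.1 m.

193.1 m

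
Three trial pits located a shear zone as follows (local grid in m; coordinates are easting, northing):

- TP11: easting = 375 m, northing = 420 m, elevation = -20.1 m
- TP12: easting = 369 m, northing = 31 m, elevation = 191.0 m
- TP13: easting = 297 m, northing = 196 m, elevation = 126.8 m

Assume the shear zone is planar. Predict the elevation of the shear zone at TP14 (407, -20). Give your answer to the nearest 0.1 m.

205.5 m

Let the plane be z = a·easting + b·northing + c.
TP12−TP11: −6a − 389b = 211.1;  TP13−TP11: −78a − 224b = 146.9.
Solving gives a = −0.33994, b = −0.53743.
Then c = -20.1 − a·375 − b·420 = 333.10.
At (407, -20): z = −138.4 + 10.7 + 333.10 = 205.5 m.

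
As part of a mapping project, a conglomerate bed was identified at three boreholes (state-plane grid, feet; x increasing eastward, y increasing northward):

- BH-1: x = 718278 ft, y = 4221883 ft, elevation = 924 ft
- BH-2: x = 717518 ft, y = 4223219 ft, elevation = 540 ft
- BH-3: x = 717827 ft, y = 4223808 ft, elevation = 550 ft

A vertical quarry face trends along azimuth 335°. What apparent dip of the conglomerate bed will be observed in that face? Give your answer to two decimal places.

13.20°

Two edge vectors: BH-1→BH-2 = (-760, 1336, -384), BH-1→BH-3 = (-451, 1925, -374).
Normal n = (BH-1→BH-2) × (BH-1→BH-3) = (239536, -111056, -860464).
So ∂z/∂x = −n_x/n_z = 0.27838 and ∂z/∂y = −n_y/n_z = −0.12907.
Unit vector along 335° is (sin 335°, cos 335°) = (-0.4226, 0.9063).
Slope in that direction = a·(-0.4226) + b·(0.9063) = −0.23462.
Apparent dip = arctan|0.23462| = 13.20° (true dip is 17.1°, so apparent ≤ true as expected).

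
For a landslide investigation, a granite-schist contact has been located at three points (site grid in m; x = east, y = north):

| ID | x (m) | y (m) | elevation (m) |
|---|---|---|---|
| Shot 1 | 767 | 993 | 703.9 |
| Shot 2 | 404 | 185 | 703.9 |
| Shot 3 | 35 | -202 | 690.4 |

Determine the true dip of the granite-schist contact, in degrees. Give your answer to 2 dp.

4.34°

Two edge vectors: Shot 1→Shot 2 = (-363, -808, 0), Shot 1→Shot 3 = (-732, -1195, -13.5).
Normal n = (Shot 1→Shot 2) × (Shot 1→Shot 3) = (10908, -4900.5, -157671).
So ∂z/∂x = −n_x/n_z = 0.06918 and ∂z/∂y = −n_y/n_z = −0.03108.
Gradient magnitude |∇z| = √(a² + b²) = √(0.00479 + 0.00097) = 0.07584.
True dip = arctan(0.07584) = 4.34°, dipping toward WNW (azimuth ≈ 294°).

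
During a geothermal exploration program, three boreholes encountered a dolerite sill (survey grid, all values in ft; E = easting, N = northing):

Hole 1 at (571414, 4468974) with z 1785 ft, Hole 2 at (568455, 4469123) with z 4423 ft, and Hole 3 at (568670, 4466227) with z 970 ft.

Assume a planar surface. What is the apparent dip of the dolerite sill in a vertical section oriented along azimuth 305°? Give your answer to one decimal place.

Let the plane be z = a·E + b·N + c.
Hole 2−Hole 1: −2959a + 149b = 2638;  Hole 3−Hole 1: −2744a − 2747b = −815.
Solving gives a = −0.83460, b = 1.13037.
Unit vector along 305° is (sin 305°, cos 305°) = (-0.8192, 0.5736).
Slope in that direction = a·(-0.8192) + b·(0.5736) = 1.33202.
Apparent dip = arctan|1.33202| = 53.1° (true dip is 54.6°, so apparent ≤ true as expected).

53.1°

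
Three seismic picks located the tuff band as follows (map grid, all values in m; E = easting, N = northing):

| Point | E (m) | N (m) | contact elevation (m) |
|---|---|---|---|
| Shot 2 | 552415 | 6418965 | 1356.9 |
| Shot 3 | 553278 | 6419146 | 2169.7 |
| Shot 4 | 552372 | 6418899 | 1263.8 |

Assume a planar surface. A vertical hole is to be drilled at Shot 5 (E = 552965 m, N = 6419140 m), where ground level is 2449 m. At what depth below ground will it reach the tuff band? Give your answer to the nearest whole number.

519 m

Two edge vectors: Shot 2→Shot 3 = (863, 181, 812.8), Shot 2→Shot 4 = (-43, -66, -93.1).
Normal n = (Shot 2→Shot 3) × (Shot 2→Shot 4) = (36793.7, 45394.9, -49175).
So ∂z/∂E = −n_x/n_z = 0.74821962 and ∂z/∂N = −n_y/n_z = 0.92312964.
Intercept c from Shot 2: 1356.9 − 413327.74 − 5925536.84 = −6337507.69.
At (552965, 6419140): z_contact = 413739.3 + 5925698.4 − 6337507.69 = 1930.0 m.
Depth below ground = 2449 − 1930.0 = 519 m.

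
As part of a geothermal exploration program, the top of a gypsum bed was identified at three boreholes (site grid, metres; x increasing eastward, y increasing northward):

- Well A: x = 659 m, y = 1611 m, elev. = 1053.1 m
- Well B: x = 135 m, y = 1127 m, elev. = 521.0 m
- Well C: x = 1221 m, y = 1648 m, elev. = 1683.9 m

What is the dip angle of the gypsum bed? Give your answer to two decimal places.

48.68°

Two edge vectors: Well A→Well B = (-524, -484, -532.1), Well A→Well C = (562, 37, 630.8).
Normal n = (Well A→Well B) × (Well A→Well C) = (-285619.5, 31499, 252620).
So ∂z/∂x = −n_x/n_z = 1.13063 and ∂z/∂y = −n_y/n_z = −0.12469.
Gradient magnitude |∇z| = √(a² + b²) = √(1.27832 + 0.01555) = 1.13748.
True dip = arctan(1.13748) = 48.68°, dipping toward W (azimuth ≈ 276°).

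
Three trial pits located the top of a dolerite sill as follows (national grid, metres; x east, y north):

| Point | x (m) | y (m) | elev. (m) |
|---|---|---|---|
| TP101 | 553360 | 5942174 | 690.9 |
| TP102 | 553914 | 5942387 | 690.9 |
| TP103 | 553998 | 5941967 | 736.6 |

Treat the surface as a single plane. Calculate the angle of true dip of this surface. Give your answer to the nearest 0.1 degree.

6.2°

Two edge vectors: TP101→TP102 = (554, 213, 0), TP101→TP103 = (638, -207, 45.7).
Normal n = (TP101→TP102) × (TP101→TP103) = (9734.1, -25317.8, -250572).
So ∂z/∂x = −n_x/n_z = 0.03885 and ∂z/∂y = −n_y/n_z = −0.10104.
Gradient magnitude |∇z| = √(a² + b²) = √(0.00151 + 0.01021) = 0.10825.
True dip = arctan(0.10825) = 6.2°, dipping toward NNW (azimuth ≈ 339°).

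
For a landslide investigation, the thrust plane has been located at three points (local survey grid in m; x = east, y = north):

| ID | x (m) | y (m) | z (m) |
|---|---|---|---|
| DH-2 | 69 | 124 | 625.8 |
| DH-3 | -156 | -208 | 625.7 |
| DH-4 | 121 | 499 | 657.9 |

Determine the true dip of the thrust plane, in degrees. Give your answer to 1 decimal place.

10.8°

Two edge vectors: DH-2→DH-3 = (-225, -332, -0.1), DH-2→DH-4 = (52, 375, 32.1).
Normal n = (DH-2→DH-3) × (DH-2→DH-4) = (-10619.7, 7217.3, -67111).
So ∂z/∂x = −n_x/n_z = −0.15824 and ∂z/∂y = −n_y/n_z = 0.10754.
Gradient magnitude |∇z| = √(a² + b²) = √(0.02504 + 0.01157) = 0.19133.
True dip = arctan(0.19133) = 10.8°, dipping toward SE (azimuth ≈ 124°).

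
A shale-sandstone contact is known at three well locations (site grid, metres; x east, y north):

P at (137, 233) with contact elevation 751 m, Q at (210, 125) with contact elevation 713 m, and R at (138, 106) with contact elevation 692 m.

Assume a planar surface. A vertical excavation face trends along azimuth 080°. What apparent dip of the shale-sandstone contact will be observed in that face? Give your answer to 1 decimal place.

Let the plane be z = a·x + b·y + c.
Q−P: 73a − 108b = −38;  R−P: 1a − 127b = −59.
Solving gives a = 0.16872, b = 0.46590.
Unit vector along 080° is (sin 80°, cos 80°) = (0.9848, 0.1736).
Slope in that direction = a·(0.9848) + b·(0.1736) = 0.24706.
Apparent dip = arctan|0.24706| = 13.9° (true dip is 26.4°, so apparent ≤ true as expected).

13.9°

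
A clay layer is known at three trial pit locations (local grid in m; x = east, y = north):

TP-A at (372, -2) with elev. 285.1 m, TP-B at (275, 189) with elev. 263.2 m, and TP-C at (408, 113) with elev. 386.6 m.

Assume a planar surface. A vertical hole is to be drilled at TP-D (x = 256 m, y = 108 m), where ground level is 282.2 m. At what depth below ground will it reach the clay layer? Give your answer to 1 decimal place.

Let the plane be z = a·x + b·y + c.
TP-B−TP-A: −97a + 191b = −21.9;  TP-C−TP-A: 36a + 115b = 101.5.
Solving gives a = 1.21485, b = 0.50231.
Then c = 285.1 − a·372 − b·-2 = −165.82.
At (256, 108): z_contact = 311.00 + 54.25 − 165.82 = 199.43 m.
Depth below ground = 282.2 − 199.43 = 82.8 m.

82.8 m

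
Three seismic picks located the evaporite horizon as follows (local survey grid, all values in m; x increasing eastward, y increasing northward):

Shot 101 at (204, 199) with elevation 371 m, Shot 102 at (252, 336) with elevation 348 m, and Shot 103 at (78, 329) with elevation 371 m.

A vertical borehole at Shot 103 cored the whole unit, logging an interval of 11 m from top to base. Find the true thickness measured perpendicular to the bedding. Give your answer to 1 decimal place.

10.8 m

Two edge vectors: Shot 101→Shot 102 = (48, 137, -23), Shot 101→Shot 103 = (-126, 130, 0).
Normal n = (Shot 101→Shot 102) × (Shot 101→Shot 103) = (2990, 2898, 23502).
So ∂z/∂x = −n_x/n_z = −0.12722 and ∂z/∂y = −n_y/n_z = −0.12331.
|∇z| = √(a²+b²) = 0.17717, so dip δ = arctan(0.17717) = 10.05°.
True thickness = vertical thickness × cos δ = 11 × cos 10.05° = 10.8 m.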